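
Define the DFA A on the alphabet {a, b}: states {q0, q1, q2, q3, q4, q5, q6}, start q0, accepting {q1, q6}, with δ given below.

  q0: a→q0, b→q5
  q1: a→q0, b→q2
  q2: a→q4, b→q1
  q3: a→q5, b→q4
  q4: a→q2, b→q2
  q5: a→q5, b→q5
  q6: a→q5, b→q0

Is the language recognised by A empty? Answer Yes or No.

The states reachable from the start state are {q0, q5}.
None of the accepting states {q1, q6} is reachable, so no string is accepted and L(A) = ∅.

Yes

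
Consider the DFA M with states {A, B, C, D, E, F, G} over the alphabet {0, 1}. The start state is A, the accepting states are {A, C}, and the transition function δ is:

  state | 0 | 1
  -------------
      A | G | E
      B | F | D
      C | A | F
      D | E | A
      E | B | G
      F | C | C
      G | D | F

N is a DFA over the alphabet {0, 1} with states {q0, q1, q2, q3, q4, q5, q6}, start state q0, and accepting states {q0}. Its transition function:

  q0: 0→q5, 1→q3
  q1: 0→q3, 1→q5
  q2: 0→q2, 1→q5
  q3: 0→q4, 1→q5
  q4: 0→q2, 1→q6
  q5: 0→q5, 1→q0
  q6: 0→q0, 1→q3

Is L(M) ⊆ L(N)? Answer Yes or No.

The string 010 is in L(M) but not in L(N).
So L(M) ⊄ L(N).

No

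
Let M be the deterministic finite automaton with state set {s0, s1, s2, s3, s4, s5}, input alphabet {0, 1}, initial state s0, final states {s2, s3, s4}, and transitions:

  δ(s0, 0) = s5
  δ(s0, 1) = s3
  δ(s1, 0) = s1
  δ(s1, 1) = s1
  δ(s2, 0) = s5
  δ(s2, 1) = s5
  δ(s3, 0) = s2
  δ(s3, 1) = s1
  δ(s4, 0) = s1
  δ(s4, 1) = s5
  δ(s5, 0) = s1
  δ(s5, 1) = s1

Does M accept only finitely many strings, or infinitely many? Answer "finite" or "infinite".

finite

The useful states (reachable from s0 and able to reach an accepting state) are {s0, s2, s3}.
Restricted to these states the transition graph has no cycle, so every accepting path has bounded length and L is finite.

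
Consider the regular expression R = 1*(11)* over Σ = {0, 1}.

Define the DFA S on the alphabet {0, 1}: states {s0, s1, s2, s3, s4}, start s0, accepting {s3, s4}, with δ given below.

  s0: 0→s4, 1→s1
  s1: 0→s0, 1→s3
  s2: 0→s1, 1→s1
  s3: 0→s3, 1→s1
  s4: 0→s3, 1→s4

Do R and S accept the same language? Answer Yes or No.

No

The empty string ε is accepted by R but rejected by S.
So L(R) ≠ L(S).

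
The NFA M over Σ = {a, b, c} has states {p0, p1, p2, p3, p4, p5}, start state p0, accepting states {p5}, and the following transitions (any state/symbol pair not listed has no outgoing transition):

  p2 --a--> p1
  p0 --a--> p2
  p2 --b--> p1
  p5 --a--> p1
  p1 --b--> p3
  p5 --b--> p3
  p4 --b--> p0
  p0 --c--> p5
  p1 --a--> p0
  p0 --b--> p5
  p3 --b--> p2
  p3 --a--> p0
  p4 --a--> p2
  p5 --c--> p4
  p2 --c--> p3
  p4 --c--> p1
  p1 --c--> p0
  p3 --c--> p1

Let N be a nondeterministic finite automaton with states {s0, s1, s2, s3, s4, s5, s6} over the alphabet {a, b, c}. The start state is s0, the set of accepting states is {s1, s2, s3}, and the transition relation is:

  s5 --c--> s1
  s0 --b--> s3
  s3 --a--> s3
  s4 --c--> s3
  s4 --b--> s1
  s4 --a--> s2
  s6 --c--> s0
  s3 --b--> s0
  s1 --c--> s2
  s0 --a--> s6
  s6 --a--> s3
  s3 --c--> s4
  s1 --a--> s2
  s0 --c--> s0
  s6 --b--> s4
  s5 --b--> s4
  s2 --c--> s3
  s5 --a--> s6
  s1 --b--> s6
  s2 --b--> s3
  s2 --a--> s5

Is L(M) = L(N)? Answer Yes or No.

No

The string c is accepted by M but rejected by N.
So L(M) ≠ L(N).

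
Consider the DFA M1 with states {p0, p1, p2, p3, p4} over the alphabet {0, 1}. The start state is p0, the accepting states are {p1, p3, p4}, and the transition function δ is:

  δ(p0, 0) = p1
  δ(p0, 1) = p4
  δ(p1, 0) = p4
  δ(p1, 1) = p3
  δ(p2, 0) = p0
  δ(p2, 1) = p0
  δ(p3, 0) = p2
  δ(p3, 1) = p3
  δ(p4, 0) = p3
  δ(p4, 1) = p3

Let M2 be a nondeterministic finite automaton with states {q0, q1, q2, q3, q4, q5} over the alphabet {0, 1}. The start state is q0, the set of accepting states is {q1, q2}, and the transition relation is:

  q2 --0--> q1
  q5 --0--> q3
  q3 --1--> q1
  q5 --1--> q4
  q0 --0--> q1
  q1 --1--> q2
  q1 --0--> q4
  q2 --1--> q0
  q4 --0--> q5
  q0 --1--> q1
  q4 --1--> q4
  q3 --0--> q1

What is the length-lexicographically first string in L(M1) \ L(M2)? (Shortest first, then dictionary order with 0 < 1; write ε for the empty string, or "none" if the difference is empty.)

The string 00 is accepted by M1 but not by M2.
No shorter string lies in the difference, and 00 is the lexicographically first length-2 string in L(M1) \ L(M2).

00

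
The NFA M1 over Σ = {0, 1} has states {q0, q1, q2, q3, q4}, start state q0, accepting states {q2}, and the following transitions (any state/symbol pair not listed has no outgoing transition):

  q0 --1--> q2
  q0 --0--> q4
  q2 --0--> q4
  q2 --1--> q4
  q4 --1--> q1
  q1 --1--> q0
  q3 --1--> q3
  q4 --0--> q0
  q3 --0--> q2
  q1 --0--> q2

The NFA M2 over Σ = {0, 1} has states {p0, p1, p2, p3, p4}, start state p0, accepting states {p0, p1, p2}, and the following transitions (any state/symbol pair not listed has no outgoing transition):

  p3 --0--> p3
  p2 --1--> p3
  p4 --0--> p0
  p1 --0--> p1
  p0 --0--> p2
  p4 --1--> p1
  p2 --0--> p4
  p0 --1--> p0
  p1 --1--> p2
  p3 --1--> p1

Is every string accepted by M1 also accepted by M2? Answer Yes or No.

No

The string 010 is in L(M1) but not in L(M2).
So L(M1) ⊄ L(M2).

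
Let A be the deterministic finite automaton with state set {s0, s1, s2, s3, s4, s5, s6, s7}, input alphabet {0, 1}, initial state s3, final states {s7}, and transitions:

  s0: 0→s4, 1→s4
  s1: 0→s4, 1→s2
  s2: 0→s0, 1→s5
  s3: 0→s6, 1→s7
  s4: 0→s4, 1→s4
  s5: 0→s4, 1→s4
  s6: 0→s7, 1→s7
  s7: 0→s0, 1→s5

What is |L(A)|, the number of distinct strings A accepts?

3

The useful subgraph on states {s3, s6, s7} is acyclic, so L(A) is finite; the longest accepting path visits 3 useful states, giving maximum string length 2.
Counting accepting paths from s3 by length: 1 of length 1, 2 of length 2. Total 3.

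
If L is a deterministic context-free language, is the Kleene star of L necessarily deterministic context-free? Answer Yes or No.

L = {c aⁿbⁿ : n≥0} ∪ {cc aⁿb²ⁿ : n≥0} is a DCFL (the number of leading c's fixes which ratio the DPDA checks), but L* is not. Every word of L starts with c, so in a factorisation of the string cc aⁱbʲ (i≥1) into words of L each factor begins at one of the two c's: either the whole string is a single word of L (forcing j = 2i), or it splits as c · (c aⁱbʲ) with c ∈ L (take n = 0) and c aⁱbʲ ∈ L (forcing j = i). Thus L* ∩ cca⁺b* = {cc aⁿbⁿ : n≥1} ∪ {cc aⁿb²ⁿ : n≥1}. A DPDA for L* would give one for this intersection with a regular set, and, started from its configuration after reading cc, one for {aⁿbⁿ : n≥1} ∪ {aⁿb²ⁿ : n≥1}, which no deterministic PDA accepts (a DPDA for it would have a single run on aⁿb²ⁿ, accepting after the prefix aⁿbⁿ and accepting again after n more b's; an ordinary PDA that simulates it on a's and b's and, at any moment when it is accepting, may switch to reading only a fresh letter d while feeding each d to the simulation as a b, would accept aⁱbʲdᵏ (k≥1) exactly when both aⁱbʲ and aⁱbʲ⁺ᵏ are in the language, i.e. its language intersected with the regular set a*b*d⁺ would be exactly {aⁿbⁿdⁿ : n≥1} — impossible, since context-free languages are closed under intersection with regular sets and {aⁿbⁿdⁿ} is not context-free). So L* is not a DCFL.

No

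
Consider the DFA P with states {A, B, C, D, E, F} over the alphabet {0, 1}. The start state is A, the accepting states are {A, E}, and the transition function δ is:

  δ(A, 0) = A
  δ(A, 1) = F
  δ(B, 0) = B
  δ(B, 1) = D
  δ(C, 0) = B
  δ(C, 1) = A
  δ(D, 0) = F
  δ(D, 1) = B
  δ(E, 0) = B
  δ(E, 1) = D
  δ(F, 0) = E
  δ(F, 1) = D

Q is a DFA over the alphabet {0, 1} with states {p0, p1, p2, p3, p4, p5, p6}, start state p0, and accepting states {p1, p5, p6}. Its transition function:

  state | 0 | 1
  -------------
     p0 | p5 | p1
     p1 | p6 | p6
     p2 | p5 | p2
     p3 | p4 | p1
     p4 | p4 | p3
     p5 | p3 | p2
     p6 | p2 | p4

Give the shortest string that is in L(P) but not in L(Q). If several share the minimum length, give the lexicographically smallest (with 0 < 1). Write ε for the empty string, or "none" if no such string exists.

The empty string ε is accepted by P but not by Q.
Since ε is the unique shortest string, it is the required witness.

ε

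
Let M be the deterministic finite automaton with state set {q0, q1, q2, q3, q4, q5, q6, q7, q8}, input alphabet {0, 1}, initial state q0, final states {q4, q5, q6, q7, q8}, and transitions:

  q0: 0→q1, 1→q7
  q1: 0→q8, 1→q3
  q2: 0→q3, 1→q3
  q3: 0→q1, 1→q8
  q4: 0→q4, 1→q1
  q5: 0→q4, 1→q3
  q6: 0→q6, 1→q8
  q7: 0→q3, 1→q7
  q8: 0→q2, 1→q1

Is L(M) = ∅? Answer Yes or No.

The string 1 is accepted: the run q0 → q7 ends in the accepting state q7.
Since at least one string is accepted, L(M) is not empty.

No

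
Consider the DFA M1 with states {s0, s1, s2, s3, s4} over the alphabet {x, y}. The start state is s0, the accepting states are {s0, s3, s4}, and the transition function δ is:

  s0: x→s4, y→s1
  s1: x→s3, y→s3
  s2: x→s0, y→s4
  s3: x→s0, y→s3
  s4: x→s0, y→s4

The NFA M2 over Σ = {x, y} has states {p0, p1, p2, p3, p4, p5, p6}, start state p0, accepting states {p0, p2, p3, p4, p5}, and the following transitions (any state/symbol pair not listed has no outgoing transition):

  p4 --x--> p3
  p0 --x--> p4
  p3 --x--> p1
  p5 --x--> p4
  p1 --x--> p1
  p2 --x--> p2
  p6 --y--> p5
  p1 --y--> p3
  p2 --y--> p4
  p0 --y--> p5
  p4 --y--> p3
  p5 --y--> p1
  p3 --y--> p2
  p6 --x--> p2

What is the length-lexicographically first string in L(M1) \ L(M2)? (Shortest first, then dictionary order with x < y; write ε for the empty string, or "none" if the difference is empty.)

The string yy is accepted by M1 but not by M2.
No shorter string lies in the difference, and yy is the lexicographically first length-2 string in L(M1) \ L(M2).

yy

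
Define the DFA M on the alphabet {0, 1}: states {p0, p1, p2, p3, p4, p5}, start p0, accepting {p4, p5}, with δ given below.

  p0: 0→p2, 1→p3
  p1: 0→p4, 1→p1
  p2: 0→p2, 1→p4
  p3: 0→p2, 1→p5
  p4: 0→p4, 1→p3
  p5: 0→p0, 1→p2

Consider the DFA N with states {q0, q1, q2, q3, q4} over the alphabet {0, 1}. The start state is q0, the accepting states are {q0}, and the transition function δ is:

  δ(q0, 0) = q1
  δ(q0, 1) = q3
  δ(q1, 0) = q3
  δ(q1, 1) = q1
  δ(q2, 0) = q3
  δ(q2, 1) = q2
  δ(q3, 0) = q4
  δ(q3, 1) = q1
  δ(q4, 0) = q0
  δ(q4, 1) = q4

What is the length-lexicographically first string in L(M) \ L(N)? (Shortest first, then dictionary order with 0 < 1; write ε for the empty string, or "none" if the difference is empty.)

The string 01 is accepted by M but not by N.
No shorter string lies in the difference, and 01 is the lexicographically first length-2 string in L(M) \ L(N).

01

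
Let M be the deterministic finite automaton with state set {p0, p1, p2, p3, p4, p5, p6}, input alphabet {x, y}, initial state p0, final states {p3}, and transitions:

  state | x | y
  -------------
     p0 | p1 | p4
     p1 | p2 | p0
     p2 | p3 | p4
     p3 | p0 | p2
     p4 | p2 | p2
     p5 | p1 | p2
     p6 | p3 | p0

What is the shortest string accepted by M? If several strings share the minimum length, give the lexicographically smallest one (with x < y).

A breadth-first search from p0 reaches an accepting state first via the path p0 → p1 → p2 → p3 on input xxx.
No string of length < 3 is accepted (BFS exhausts all shorter strings without reaching an accepting state), and xxx is the lexicographically least accepting string of length 3.

xxx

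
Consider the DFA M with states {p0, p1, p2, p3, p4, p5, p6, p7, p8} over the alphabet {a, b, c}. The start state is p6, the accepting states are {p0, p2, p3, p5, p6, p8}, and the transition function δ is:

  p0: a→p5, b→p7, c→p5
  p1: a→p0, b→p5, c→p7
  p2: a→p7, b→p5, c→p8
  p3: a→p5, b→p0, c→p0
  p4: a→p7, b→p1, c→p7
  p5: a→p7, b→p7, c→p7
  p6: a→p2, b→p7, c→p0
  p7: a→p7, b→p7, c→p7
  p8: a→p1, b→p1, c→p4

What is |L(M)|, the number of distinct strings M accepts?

The useful subgraph on states {p0, p1, p2, p4, p5, p6, p8} is acyclic, so L(M) is finite; the longest accepting path visits 7 useful states, giving maximum string length 6.
Counting accepting paths from p6 by length: 1 of length 0, 2 of length 1, 4 of length 2, 4 of length 4, 6 of length 5, 2 of length 6. Total 19.

19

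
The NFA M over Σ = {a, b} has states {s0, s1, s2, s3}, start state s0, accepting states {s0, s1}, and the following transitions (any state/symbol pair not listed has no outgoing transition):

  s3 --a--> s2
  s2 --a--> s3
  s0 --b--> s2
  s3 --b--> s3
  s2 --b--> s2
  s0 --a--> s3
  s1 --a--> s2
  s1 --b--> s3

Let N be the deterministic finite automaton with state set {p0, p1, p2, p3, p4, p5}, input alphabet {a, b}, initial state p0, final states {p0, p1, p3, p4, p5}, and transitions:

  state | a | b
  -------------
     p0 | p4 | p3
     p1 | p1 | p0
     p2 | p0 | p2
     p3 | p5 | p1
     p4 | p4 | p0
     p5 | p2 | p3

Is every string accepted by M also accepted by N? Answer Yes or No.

Exploring the product automaton M × N from the start pair (s0, p0), following both machines on each input symbol, reaches 13 state pairs: (s0, p0), (s3, p4), (s2, p3), (s2, p4), (s3, p0), (s3, p5), (s2, p1), (s2, p0), (s3, p3), (s2, p2), (s3, p1), (s2, p5), (s3, p2).
M accepts in {s0, s1} and N accepts in {p0, p1, p3, p4, p5}. The reachable pairs whose M-component is accepting are (s0, p0); in each of them the N-component is accepting too, so the product for L(M) \ L(N) (M-component accepting, N-component rejecting) has no reachable accepting pair and the difference is empty.
Hence every string in L(M) is also in L(N).

Yes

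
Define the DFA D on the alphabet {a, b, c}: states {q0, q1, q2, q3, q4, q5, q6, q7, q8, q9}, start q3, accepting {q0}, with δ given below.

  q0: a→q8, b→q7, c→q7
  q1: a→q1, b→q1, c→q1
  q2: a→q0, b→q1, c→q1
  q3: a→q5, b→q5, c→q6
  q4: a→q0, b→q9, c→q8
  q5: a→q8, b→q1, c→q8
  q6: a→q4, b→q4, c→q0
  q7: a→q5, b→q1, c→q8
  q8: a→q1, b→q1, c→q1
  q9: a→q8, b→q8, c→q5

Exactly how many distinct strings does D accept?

3

The useful subgraph on states {q0, q3, q4, q6} is acyclic, so L(D) is finite; the longest accepting path visits 4 useful states, giving maximum string length 3.
Counting accepting paths from q3 by length: 1 of length 2, 2 of length 3. Total 3.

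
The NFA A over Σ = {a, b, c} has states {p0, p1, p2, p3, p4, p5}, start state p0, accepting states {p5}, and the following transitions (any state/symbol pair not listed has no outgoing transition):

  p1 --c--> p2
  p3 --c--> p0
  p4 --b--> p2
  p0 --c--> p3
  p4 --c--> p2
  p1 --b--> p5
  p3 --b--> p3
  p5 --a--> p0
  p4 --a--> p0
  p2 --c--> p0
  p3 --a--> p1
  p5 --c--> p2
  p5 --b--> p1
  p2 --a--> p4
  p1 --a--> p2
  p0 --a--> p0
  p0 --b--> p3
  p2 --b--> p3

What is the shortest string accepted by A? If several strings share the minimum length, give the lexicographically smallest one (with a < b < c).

bab

A breadth-first search from p0 reaches an accepting state first via the path p0 → p3 → p1 → p5 on input bab.
No string of length < 3 is accepted (BFS exhausts all shorter strings without reaching an accepting state), and bab is the lexicographically least accepting string of length 3.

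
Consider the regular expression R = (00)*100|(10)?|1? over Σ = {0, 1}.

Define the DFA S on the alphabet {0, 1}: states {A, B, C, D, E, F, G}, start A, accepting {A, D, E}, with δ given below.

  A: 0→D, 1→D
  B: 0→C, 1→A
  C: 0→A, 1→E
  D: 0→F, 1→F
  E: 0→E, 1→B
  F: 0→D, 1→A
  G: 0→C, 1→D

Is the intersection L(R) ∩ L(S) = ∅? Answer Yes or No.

No

The empty string ε is accepted by both R and S.
Hence L(R) ∩ L(S) ≠ ∅.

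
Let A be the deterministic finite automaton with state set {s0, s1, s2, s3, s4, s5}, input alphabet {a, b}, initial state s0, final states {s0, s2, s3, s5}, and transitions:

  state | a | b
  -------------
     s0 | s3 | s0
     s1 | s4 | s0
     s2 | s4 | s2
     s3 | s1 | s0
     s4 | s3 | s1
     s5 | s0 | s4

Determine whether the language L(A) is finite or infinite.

infinite

State s0 is reachable from the start and can reach an accepting state, and it lies on the cycle s0 → s0.
Traversing that cycle any number of times yields accepted strings of unbounded length, so the language is infinite.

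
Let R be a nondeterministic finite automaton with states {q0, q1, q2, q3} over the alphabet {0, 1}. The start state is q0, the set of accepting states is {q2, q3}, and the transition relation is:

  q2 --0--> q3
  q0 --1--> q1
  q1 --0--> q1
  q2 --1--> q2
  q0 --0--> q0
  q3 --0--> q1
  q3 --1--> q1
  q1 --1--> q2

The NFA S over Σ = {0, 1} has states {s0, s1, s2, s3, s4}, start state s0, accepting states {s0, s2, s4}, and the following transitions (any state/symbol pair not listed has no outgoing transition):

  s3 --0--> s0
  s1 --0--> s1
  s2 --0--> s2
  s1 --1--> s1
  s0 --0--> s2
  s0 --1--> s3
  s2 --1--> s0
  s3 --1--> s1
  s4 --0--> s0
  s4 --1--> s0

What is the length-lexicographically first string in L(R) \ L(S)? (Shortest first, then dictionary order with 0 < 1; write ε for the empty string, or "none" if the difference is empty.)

11

The string 11 is accepted by R but not by S.
No shorter string lies in the difference, and 11 is the lexicographically first length-2 string in L(R) \ L(S).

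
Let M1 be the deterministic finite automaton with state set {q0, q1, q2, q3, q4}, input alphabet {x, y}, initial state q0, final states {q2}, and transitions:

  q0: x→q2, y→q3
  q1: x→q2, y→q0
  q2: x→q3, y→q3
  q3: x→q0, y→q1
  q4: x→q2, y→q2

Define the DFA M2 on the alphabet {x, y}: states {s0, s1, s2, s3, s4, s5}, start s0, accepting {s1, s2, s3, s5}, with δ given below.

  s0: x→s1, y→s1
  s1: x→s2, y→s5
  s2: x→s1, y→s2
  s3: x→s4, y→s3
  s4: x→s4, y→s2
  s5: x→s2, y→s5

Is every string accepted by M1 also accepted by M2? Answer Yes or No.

Yes

Exploring the product automaton M1 × M2 from the start pair (q0, s0), following both machines on each input symbol, reaches 11 state pairs: (q0, s0), (q2, s1), (q3, s1), (q3, s2), (q3, s5), (q0, s2), (q1, s5), (q0, s1), (q1, s2), (q2, s2), (q0, s5).
M1 accepts in {q2} and M2 accepts in {s1, s2, s3, s5}. The reachable pairs whose M1-component is accepting are (q2, s1), (q2, s2); in each of them the M2-component is accepting too, so the product for L(M1) \ L(M2) (M1-component accepting, M2-component rejecting) has no reachable accepting pair and the difference is empty.
Hence every string in L(M1) is also in L(M2).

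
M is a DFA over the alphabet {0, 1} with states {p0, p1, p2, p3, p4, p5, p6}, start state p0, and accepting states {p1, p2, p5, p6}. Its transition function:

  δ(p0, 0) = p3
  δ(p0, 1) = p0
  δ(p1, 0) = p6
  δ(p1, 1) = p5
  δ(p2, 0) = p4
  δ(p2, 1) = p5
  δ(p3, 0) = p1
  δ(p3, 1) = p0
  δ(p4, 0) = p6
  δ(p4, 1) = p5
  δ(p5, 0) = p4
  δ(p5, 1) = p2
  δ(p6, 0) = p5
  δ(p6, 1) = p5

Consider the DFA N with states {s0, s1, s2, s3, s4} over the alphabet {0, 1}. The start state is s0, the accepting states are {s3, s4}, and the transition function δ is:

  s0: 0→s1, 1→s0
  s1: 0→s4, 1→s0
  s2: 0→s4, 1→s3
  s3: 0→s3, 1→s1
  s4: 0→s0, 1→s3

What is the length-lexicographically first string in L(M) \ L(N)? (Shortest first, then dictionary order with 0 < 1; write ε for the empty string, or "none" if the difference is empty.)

The string 000 is accepted by M but not by N.
No shorter string lies in the difference, and 000 is the lexicographically first length-3 string in L(M) \ L(N).

000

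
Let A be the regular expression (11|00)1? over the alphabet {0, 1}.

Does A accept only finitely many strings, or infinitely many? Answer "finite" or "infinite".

finite

The expression contains no Kleene star (every subexpression denotes a finite set), so L(A) is finite.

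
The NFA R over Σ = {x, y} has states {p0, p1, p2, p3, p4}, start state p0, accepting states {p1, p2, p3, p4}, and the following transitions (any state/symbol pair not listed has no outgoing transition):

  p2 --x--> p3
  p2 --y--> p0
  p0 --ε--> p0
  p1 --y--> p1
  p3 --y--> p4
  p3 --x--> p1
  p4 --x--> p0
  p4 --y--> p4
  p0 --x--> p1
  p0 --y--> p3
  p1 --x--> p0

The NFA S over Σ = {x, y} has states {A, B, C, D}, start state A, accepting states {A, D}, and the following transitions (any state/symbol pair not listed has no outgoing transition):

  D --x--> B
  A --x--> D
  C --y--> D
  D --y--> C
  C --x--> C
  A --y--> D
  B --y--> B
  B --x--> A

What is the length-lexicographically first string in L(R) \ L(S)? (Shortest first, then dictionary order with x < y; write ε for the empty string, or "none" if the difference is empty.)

xy

The string xy is accepted by R but not by S.
No shorter string lies in the difference, and xy is the lexicographically first length-2 string in L(R) \ L(S).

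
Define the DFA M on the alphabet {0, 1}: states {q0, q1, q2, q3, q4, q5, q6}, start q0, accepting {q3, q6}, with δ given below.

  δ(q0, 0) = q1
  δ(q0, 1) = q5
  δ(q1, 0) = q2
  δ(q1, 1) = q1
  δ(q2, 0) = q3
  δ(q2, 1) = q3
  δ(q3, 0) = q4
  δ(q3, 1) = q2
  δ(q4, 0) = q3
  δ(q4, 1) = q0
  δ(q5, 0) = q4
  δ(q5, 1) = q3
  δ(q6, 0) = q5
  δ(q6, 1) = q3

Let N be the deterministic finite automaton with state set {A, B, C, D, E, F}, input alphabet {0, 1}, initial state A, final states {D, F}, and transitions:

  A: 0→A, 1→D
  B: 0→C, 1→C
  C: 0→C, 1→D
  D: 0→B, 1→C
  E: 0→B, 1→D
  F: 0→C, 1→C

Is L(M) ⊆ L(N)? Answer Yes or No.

The string 11 is in L(M) but not in L(N).
So L(M) ⊄ L(N).

No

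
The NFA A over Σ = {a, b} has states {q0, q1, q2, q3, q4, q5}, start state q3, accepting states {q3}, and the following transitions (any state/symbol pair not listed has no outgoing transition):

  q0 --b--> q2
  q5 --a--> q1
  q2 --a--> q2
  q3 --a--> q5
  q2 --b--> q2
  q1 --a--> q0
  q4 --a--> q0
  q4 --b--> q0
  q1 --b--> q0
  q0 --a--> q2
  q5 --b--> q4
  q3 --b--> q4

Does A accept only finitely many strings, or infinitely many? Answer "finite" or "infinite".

The useful states (reachable from q3 and able to reach an accepting state) are {q3}.
Restricted to these states the transition graph has no cycle, so every accepting path has bounded length and L is finite.

finite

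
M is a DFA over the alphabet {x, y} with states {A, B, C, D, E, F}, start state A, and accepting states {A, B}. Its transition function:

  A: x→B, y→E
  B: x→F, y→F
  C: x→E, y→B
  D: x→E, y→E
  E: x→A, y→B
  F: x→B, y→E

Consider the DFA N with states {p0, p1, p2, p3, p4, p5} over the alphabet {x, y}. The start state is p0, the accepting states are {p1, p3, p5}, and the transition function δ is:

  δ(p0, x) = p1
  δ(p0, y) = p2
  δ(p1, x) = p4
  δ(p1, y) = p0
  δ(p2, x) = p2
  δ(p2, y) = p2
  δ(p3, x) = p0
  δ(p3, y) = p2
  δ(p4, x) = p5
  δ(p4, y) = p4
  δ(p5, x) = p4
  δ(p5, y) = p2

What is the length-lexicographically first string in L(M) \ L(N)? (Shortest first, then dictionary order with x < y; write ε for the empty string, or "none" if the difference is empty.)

ε

The empty string ε is accepted by M but not by N.
Since ε is the unique shortest string, it is the required witness.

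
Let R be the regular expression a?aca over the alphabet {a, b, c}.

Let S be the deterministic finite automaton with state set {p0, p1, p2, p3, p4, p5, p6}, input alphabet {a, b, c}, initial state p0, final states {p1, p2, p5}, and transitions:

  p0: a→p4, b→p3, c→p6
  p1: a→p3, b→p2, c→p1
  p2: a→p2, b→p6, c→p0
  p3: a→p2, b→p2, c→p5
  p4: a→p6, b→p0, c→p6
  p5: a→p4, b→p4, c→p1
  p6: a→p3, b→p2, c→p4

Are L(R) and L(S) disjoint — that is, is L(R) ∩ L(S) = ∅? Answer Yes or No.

Yes

Converting the expression R to a DFA (subset construction, then merging equivalent states) gives the minimal DFA with states {r0, r1, r2, r3, r4, r5}, start state r0, accepting states {r5} and transitions r0: a→r1, b→r2, c→r2; r1: a→r3, b→r2, c→r4; r2: a→r2, b→r2, c→r2; r3: a→r2, b→r2, c→r4; r4: a→r5, b→r2, c→r2; r5: a→r2, b→r2, c→r2.
Exploring the product automaton R × S from the start pair (r0, p0), following both machines on each input symbol, reaches 14 state pairs: (r0, p0), (r1, p4), (r2, p3), (r2, p6), (r3, p6), (r2, p0), (r4, p6), (r2, p2), (r2, p5), (r2, p4), (r4, p4), (r5, p3), (r2, p1), (r5, p6).
R accepts in {r5} and S accepts in {p1, p2, p5}; no reachable pair has both components accepting, so no string drives both machines to acceptance simultaneously and L(R) ∩ L(S) = ∅.
So no string is accepted by both, and the intersection is empty.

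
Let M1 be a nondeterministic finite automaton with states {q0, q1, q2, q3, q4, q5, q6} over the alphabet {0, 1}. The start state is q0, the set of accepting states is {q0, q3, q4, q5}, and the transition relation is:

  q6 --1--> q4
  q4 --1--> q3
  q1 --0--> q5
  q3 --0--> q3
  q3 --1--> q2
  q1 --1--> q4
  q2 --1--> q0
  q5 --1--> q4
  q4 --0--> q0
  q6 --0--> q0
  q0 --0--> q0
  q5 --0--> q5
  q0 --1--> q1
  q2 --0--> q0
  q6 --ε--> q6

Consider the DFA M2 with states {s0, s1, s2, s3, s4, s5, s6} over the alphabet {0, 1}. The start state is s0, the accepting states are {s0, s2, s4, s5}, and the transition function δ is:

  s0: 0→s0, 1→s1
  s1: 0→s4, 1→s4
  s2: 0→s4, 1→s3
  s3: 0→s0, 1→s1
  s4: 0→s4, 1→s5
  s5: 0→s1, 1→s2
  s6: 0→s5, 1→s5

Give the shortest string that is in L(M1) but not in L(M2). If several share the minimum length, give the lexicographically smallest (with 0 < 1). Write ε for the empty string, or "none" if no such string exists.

1010

The string 1010 is accepted by M1 but not by M2.
No shorter string lies in the difference, and 1010 is the lexicographically first length-4 string in L(M1) \ L(M2).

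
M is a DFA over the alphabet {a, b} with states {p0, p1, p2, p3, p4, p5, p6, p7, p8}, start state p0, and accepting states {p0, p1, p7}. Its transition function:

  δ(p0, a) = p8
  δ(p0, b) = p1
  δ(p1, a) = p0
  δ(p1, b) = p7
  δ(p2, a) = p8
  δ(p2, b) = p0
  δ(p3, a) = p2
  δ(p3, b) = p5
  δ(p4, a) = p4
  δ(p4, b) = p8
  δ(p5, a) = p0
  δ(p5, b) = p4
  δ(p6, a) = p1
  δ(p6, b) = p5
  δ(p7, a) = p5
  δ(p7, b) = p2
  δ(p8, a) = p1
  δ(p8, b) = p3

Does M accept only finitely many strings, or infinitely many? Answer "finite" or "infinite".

State p0 is reachable from the start and can reach an accepting state, and it lies on the cycle p0 → p8 → p1 → p0.
Traversing that cycle any number of times yields accepted strings of unbounded length, so the language is infinite.

infinite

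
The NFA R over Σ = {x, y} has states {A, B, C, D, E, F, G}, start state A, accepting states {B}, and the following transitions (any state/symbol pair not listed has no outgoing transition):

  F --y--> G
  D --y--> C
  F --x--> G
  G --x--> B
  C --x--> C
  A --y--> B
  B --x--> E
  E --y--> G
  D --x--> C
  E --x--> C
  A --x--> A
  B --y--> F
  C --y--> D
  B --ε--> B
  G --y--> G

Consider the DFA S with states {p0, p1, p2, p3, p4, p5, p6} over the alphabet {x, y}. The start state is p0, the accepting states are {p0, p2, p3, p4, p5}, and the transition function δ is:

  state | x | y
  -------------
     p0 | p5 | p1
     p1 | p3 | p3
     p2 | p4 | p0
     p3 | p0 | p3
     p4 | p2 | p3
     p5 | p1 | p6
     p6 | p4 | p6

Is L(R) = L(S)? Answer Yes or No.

The string y is accepted by R but rejected by S.
So L(R) ≠ L(S).

No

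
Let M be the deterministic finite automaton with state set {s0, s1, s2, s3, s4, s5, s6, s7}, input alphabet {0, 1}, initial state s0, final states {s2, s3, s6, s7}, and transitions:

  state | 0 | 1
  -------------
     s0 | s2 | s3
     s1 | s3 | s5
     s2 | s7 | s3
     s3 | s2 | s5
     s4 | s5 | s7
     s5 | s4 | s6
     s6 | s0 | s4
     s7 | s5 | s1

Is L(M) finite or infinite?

State s2 is reachable from the start and can reach an accepting state, and it lies on the cycle s2 → s3 → s2.
Traversing that cycle any number of times yields accepted strings of unbounded length, so the language is infinite.

infinite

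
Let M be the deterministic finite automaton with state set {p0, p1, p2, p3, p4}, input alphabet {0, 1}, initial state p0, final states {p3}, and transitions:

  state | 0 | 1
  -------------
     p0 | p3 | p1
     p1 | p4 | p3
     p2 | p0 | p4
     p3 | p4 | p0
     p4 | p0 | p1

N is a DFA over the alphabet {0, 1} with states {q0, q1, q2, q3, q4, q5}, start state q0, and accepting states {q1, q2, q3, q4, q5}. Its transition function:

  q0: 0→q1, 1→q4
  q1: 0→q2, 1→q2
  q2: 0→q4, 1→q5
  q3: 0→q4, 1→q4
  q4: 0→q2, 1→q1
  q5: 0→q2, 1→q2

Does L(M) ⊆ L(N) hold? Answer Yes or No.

Exploring the product automaton M × N from the start pair (p0, q0), following both machines on each input symbol, reaches 15 state pairs: (p0, q0), (p3, q1), (p1, q4), (p4, q2), (p0, q2), (p0, q4), (p1, q5), (p3, q4), (p3, q2), (p1, q1), (p0, q1), (p4, q4), (p0, q5), (p1, q2), (p3, q5).
M accepts in {p3} and N accepts in {q1, q2, q3, q4, q5}. The reachable pairs whose M-component is accepting are (p3, q1), (p3, q4), (p3, q2), (p3, q5); in each of them the N-component is accepting too, so the product for L(M) \ L(N) (M-component accepting, N-component rejecting) has no reachable accepting pair and the difference is empty.
Hence every string in L(M) is also in L(N).

Yes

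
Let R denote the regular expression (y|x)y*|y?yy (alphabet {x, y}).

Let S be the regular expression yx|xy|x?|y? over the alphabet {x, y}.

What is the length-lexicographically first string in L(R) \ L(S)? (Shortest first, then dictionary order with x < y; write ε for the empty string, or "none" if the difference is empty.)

yy

The string yy is accepted by R but not by S.
No shorter string lies in the difference, and yy is the lexicographically first length-2 string in L(R) \ L(S).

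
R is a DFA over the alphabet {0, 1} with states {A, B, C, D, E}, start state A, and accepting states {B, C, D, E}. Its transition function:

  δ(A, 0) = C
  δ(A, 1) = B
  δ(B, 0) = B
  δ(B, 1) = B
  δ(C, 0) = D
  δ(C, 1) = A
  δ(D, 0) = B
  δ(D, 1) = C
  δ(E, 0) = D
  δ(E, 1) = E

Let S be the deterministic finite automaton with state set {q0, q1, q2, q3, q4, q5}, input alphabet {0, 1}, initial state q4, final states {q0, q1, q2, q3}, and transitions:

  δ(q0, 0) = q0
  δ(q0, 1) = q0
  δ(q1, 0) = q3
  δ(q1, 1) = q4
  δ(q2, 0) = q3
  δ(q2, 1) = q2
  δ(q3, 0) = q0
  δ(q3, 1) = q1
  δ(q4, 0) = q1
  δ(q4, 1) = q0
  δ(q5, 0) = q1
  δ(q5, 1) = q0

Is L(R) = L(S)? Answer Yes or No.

Yes

Exploring the product automaton R × S from the start pair (A, q4), following both machines on each input symbol, reaches 4 state pairs: (A, q4), (C, q1), (B, q0), (D, q3).
R accepts in {B, C, D, E} and S accepts in {q0, q1, q2, q3}. In every reachable pair the two components are either both accepting — (C, q1), (B, q0), (D, q3) — or both non-accepting, so no string is accepted by exactly one of the machines: L(R) \ L(S) and L(S) \ L(R) are both empty.
Hence every string is accepted by R iff it is accepted by S, and the two languages coincide.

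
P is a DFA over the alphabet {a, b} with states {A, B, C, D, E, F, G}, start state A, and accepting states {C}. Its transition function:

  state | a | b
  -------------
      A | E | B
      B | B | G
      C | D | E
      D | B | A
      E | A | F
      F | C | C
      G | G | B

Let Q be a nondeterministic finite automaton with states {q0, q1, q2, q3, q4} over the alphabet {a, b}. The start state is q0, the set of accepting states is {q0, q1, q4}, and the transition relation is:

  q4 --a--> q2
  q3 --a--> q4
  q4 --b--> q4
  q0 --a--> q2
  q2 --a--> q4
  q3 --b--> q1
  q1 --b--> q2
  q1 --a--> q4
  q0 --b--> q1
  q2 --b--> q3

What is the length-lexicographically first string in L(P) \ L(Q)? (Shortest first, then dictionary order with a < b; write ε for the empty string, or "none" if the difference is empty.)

The string ababba is accepted by P but not by Q.
No shorter string lies in the difference, and ababba is the lexicographically first length-6 string in L(P) \ L(Q).

ababba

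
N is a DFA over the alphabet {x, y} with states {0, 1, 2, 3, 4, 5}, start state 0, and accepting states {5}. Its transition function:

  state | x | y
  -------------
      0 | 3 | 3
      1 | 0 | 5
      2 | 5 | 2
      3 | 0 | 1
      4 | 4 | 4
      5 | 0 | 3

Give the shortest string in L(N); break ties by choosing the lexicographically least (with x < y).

xyy

A breadth-first search from 0 reaches an accepting state first via the path 0 → 3 → 1 → 5 on input xyy.
No string of length < 3 is accepted (BFS exhausts all shorter strings without reaching an accepting state), and xyy is the lexicographically least accepting string of length 3.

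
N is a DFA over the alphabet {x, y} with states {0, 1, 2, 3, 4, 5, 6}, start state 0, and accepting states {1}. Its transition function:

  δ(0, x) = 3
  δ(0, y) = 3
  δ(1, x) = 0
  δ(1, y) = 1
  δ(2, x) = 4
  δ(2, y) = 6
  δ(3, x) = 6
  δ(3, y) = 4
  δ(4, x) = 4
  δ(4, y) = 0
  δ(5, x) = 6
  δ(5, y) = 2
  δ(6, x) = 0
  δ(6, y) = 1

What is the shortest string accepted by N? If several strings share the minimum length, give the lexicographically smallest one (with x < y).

xxy

A breadth-first search from 0 reaches an accepting state first via the path 0 → 3 → 6 → 1 on input xxy.
No string of length < 3 is accepted (BFS exhausts all shorter strings without reaching an accepting state), and xxy is the lexicographically least accepting string of length 3.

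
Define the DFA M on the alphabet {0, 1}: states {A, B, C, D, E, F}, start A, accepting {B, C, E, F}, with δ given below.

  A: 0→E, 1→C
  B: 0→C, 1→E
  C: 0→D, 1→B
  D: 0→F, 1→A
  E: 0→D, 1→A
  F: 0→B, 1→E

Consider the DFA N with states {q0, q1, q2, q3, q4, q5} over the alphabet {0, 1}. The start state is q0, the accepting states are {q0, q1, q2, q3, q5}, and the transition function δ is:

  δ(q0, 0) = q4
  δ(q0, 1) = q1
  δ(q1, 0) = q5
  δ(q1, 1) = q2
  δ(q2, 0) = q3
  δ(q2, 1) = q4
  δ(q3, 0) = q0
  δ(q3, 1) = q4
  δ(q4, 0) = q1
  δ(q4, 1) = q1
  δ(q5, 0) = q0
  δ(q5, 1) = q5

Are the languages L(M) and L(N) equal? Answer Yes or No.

The string 0 is accepted by M but rejected by N.
So L(M) ≠ L(N).

No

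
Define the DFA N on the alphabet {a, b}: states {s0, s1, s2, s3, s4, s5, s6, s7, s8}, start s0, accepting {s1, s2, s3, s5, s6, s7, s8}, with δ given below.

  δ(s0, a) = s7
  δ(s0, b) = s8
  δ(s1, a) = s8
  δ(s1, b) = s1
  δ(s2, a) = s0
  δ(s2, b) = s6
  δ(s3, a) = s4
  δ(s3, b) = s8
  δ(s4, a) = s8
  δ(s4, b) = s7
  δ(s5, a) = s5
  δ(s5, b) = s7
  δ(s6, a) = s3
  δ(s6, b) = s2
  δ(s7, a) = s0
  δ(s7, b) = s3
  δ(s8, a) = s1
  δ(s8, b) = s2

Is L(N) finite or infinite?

State s8 is reachable from the start and can reach an accepting state, and it lies on the cycle s8 → s1 → s8.
Traversing that cycle any number of times yields accepted strings of unbounded length, so the language is infinite.

infinite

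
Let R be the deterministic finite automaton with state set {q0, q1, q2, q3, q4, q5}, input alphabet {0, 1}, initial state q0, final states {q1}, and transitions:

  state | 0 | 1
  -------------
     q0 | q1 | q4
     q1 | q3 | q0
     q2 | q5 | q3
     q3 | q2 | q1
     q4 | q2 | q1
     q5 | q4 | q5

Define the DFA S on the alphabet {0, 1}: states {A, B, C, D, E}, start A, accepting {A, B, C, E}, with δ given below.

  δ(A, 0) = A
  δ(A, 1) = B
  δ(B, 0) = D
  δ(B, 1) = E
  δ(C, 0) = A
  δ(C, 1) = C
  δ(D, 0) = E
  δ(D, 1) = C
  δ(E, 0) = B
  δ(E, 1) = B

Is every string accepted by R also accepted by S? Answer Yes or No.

No

The string 010 is in L(R) but not in L(S).
So L(R) ⊄ L(S).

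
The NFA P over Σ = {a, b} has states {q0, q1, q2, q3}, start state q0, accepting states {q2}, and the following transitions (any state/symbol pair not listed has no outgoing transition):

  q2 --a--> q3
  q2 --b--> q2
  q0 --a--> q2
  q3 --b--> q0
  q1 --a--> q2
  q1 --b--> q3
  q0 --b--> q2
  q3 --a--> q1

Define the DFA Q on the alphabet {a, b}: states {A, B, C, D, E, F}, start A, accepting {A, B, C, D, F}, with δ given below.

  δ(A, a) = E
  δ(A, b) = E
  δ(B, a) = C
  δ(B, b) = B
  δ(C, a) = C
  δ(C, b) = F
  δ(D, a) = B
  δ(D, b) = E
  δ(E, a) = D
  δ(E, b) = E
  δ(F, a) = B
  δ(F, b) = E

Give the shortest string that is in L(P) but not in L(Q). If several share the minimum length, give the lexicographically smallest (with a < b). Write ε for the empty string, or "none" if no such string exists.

The string a is accepted by P but not by Q.
No shorter string lies in the difference, and a is the lexicographically first length-1 string in L(P) \ L(Q).

a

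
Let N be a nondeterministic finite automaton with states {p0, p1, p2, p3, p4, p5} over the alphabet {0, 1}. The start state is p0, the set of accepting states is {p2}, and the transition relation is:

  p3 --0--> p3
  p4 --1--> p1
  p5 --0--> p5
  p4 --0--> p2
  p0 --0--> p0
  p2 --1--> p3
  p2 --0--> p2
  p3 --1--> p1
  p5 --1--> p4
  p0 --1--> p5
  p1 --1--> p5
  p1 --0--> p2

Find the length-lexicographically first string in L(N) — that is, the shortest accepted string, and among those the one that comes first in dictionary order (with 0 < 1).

A breadth-first search from p0 reaches an accepting state first via the path p0 → p5 → p4 → p2 on input 110.
No string of length < 3 is accepted (BFS exhausts all shorter strings without reaching an accepting state), and 110 is the lexicographically least accepting string of length 3.

110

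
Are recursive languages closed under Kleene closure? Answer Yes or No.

For an input w of length n, decide by dynamic programming over positions 0..n whether w factors into blocks from L, calling the decider for L on each of the O(n²) substrings; every call halts, so this decides L*.
So the recursive languages are closed under Kleene star.

Yes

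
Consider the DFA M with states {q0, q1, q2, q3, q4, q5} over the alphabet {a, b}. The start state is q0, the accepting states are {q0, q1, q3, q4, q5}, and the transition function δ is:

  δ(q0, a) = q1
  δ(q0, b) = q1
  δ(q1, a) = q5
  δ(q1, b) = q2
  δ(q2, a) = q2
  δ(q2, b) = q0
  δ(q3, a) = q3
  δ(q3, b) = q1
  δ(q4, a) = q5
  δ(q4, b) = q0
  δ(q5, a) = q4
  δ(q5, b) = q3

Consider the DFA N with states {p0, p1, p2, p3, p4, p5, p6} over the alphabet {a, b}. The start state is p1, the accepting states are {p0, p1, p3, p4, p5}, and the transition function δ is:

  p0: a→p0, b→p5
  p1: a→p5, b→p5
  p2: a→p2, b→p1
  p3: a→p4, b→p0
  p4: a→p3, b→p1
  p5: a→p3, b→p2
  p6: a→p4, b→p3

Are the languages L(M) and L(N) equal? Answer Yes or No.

Yes

Exploring the product automaton M × N from the start pair (q0, p1), following both machines on each input symbol, reaches 6 state pairs: (q0, p1), (q1, p5), (q5, p3), (q2, p2), (q4, p4), (q3, p0).
M accepts in {q0, q1, q3, q4, q5} and N accepts in {p0, p1, p3, p4, p5}. In every reachable pair the two components are either both accepting — (q0, p1), (q1, p5), (q5, p3), (q4, p4), (q3, p0) — or both non-accepting, so no string is accepted by exactly one of the machines: L(M) \ L(N) and L(N) \ L(M) are both empty.
Hence every string is accepted by M iff it is accepted by N, and the two languages coincide.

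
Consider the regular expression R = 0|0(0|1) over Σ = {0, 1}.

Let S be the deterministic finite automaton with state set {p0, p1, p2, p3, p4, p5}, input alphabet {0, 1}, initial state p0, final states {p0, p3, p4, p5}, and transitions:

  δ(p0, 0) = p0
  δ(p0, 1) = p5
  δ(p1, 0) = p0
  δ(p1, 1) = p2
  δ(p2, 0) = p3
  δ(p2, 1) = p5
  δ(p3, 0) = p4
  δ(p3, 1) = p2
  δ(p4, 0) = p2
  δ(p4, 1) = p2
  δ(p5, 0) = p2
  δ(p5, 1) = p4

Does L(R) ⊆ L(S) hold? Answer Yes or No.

Converting the expression R to a DFA (subset construction, then merging equivalent states) gives the minimal DFA with states {r0, r1, r2, r3}, start state r0, accepting states {r1, r3} and transitions r0: 0→r1, 1→r2; r1: 0→r3, 1→r3; r2: 0→r2, 1→r2; r3: 0→r2, 1→r2.
Exploring the product automaton R × S from the start pair (r0, p0), following both machines on each input symbol, reaches 9 state pairs: (r0, p0), (r1, p0), (r2, p5), (r3, p0), (r3, p5), (r2, p2), (r2, p4), (r2, p0), (r2, p3).
R accepts in {r1, r3} and S accepts in {p0, p3, p4, p5}. The reachable pairs whose R-component is accepting are (r1, p0), (r3, p0), (r3, p5); in each of them the S-component is accepting too, so the product for L(R) \ L(S) (R-component accepting, S-component rejecting) has no reachable accepting pair and the difference is empty.
Hence every string in L(R) is also in L(S).

Yes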